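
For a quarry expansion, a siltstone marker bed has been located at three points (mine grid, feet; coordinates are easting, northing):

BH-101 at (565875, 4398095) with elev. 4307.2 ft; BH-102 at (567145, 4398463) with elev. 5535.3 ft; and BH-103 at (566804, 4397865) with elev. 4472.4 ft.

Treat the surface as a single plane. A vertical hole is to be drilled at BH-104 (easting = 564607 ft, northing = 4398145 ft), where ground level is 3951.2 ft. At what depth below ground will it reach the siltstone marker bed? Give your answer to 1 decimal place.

Let the plane be z = a·easting + b·northing + c.
BH-102−BH-101: 1270a + 368b = 1228.1;  BH-103−BH-101: 929a − 230b = 165.2.
Solving gives a = 0.541438108, b = 1.468678270.
Then c = 4307.2 − a·565875 − b·4398095 = −6761465.64.
At (564607, 4398145): z_contact = 305699.75 + 6459459.99 − 6761465.64 = 3694.09 ft.
Depth below ground = 3951.2 − 3694.09 = 257.1 ft.

257.1 ft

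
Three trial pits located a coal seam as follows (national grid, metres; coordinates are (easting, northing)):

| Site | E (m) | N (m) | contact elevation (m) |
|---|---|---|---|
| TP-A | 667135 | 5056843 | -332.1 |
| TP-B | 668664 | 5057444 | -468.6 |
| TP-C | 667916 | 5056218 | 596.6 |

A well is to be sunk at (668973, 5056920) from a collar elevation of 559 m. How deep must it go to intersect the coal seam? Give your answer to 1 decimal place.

Two edge vectors: TP-A→TP-B = (1529, 601, -136.5), TP-A→TP-C = (781, -625, 928.7).
Normal n = (TP-A→TP-B) × (TP-A→TP-C) = (472836.2, -1526588.8, -1425006).
So ∂z/∂E = −n_x/n_z = 0.331813480 and ∂z/∂N = −n_y/n_z = −1.071285875.
Intercept c from TP-A: -332.1 − 221364.39 + 5417324.48 = 5195627.99.
At (668973, 5056920): z_contact = 221974.26 − 5417406.97 + 5195627.99 = 195.28 m.
Depth below ground = 559 − 195.28 = 363.7 m.

363.7 m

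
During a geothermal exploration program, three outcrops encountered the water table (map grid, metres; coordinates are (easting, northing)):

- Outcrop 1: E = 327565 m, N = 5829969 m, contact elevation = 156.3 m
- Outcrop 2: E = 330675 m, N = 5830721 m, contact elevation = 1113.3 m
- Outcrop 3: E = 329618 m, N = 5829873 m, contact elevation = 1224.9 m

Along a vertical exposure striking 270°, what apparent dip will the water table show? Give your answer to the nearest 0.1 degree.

Let the plane be z = a·E + b·N + c.
Outcrop 2−Outcrop 1: 3110a + 752b = 957;  Outcrop 3−Outcrop 1: 2053a − 96b = 1068.6.
Solving gives a = 0.48602, b = −0.73741.
Unit vector along 270° is (sin 270°, cos 270°) = (-1.0000, -0.0000).
Slope in that direction = a·(-1.0000) + b·(-0.0000) = −0.48602.
Apparent dip = arctan|0.48602| = 25.9° (true dip is 41.5°, so apparent ≤ true as expected).

25.9°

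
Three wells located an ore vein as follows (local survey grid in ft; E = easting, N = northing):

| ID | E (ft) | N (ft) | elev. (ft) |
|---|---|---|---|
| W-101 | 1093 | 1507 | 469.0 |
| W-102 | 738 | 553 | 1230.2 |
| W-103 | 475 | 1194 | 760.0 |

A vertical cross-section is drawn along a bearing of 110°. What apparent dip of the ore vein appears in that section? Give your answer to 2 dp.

Let the plane be z = a·E + b·N + c.
W-102−W-101: −355a − 954b = 761.2;  W-103−W-101: −618a − 313b = 291.
Solving gives a = −0.08226, b = −0.76729.
Unit vector along 110° is (sin 110°, cos 110°) = (0.9397, -0.3420).
Slope in that direction = a·(0.9397) + b·(-0.3420) = 0.18513.
Apparent dip = arctan|0.18513| = 10.49° (true dip is 37.7°, so apparent ≤ true as expected).

10.49°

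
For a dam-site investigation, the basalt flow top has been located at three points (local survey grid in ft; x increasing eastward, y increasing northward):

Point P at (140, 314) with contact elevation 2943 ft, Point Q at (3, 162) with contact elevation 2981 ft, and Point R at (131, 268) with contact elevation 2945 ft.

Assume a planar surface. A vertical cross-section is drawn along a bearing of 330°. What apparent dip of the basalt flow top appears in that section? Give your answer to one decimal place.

9.0°

Let the plane be z = a·x + b·y + c.
Point Q−Point P: −137a − 152b = 38;  Point R−Point P: −9a − 46b = 2.
Solving gives a = −0.29266, b = 0.01378.
Unit vector along 330° is (sin 330°, cos 330°) = (-0.5000, 0.8660).
Slope in that direction = a·(-0.5000) + b·(0.8660) = 0.15827.
Apparent dip = arctan|0.15827| = 9.0° (true dip is 16.3°, so apparent ≤ true as expected).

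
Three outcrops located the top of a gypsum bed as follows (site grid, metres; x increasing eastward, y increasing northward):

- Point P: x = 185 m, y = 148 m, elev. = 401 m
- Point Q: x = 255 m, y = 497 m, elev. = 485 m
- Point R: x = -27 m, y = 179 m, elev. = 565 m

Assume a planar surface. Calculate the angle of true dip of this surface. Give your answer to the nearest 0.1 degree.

39.1°

Two edge vectors: Point P→Point Q = (70, 349, 84), Point P→Point R = (-212, 31, 164).
Normal n = (Point P→Point Q) × (Point P→Point R) = (54632, -29288, 76158).
So ∂z/∂x = −n_x/n_z = −0.71735 and ∂z/∂y = −n_y/n_z = 0.38457.
Gradient magnitude |∇z| = √(a² + b²) = √(0.51459 + 0.14789) = 0.81393.
True dip = arctan(0.81393) = 39.1°, dipping toward ESE (azimuth ≈ 118°).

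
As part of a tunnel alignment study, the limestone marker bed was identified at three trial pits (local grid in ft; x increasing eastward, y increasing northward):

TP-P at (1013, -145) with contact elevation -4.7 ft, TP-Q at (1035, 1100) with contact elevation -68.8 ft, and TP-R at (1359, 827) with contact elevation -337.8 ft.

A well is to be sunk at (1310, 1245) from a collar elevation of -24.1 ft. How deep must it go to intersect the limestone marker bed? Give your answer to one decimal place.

286.7 ft

Two edge vectors: TP-P→TP-Q = (22, 1245, -64.1), TP-P→TP-R = (346, 972, -333.1).
Normal n = (TP-P→TP-Q) × (TP-P→TP-R) = (-352404.3, -14850.4, -409386).
So ∂z/∂x = −n_x/n_z = −0.860812 and ∂z/∂y = −n_y/n_z = −0.036275.
Intercept c from TP-P: -4.7 + 872.00 − 5.26 = 862.04.
At (1310, 1245): z_contact = −1127.66 − 45.16 + 862.04 = -310.78 ft.
Depth below ground = -24.1 − (-310.78) = 286.7 ft.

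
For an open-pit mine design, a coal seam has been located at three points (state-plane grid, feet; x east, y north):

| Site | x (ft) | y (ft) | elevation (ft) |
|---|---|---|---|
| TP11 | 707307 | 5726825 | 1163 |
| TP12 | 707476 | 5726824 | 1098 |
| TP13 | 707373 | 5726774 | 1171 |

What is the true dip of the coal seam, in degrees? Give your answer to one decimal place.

Let the plane be z = a·x + b·y + c.
TP12−TP11: 169a − 1b = −65;  TP13−TP11: 66a − 51b = 8.
Solving gives a = −0.38852, b = −0.65965.
Gradient magnitude |∇z| = √(a² + b²) = √(0.15095 + 0.43514) = 0.76556.
True dip = arctan(0.76556) = 37.4°, dipping toward NNE (azimuth ≈ 030°).

37.4°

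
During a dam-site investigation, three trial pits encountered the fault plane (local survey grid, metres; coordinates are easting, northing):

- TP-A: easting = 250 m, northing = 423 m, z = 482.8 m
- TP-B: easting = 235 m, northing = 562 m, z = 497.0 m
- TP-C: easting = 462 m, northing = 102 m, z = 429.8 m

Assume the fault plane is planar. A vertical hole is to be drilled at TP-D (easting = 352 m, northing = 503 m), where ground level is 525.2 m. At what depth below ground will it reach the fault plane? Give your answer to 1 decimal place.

46.8 m

Let the plane be z = a·easting + b·northing + c.
TP-B−TP-A: −15a + 139b = 14.2;  TP-C−TP-A: 212a − 321b = −53.
Solving gives a = −0.11393, b = 0.08986.
Then c = 482.8 − a·250 − b·423 = 473.27.
At (352, 503): z_contact = −40.10 + 45.20 + 473.27 = 478.37 m.
Depth below ground = 525.2 − 478.37 = 46.8 m.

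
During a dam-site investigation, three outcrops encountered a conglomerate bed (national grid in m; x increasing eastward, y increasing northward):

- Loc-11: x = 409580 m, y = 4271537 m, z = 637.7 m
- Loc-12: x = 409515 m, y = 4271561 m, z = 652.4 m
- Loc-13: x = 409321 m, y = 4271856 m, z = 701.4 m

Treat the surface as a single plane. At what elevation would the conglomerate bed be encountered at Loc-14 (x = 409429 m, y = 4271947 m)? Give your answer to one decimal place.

Two edge vectors: Loc-11→Loc-12 = (-65, 24, 14.7), Loc-11→Loc-13 = (-259, 319, 63.7).
Normal n = (Loc-11→Loc-12) × (Loc-11→Loc-13) = (-3160.5, 333.2, -14519).
So ∂z/∂x = −n_x/n_z = −0.217680281 and ∂z/∂y = −n_y/n_z = 0.022949239.
Intercept c from Loc-11: 637.7 + 89157.49 − 98028.52 = −8233.33.
At (409429, 4271947): z = −89124.6 + 98037.9 − 8233.33 = 680.0 m.

680.0 m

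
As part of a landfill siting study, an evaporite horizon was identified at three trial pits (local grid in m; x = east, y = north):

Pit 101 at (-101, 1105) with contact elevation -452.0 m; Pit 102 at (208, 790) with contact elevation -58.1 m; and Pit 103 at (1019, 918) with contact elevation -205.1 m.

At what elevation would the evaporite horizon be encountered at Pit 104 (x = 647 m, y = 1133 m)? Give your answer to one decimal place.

Two edge vectors: Pit 101→Pit 102 = (309, -315, 393.9), Pit 101→Pit 103 = (1120, -187, 246.9).
Normal n = (Pit 101→Pit 102) × (Pit 101→Pit 103) = (-4114.2, 364875.9, 295017).
So ∂z/∂x = −n_x/n_z = 0.013946 and ∂z/∂y = −n_y/n_z = −1.236796.
Intercept c from Pit 101: -452 + 1.41 + 1366.66 = 916.07.
At (647, 1133): z = 9.0 − 1401.3 + 916.07 = -476.2 m.

-476.2 m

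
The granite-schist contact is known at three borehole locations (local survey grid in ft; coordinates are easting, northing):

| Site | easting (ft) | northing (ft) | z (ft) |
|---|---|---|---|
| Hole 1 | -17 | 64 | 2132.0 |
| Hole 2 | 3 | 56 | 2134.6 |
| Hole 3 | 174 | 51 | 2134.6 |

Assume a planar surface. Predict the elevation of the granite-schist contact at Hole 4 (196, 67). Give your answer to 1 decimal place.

2128.8 ft

Let the plane be z = a·easting + b·northing + c.
Hole 2−Hole 1: 20a − 8b = 2.6;  Hole 3−Hole 1: 191a − 13b = 2.6.
Solving gives a = −0.01025, b = −0.35063.
Then c = 2132 − a·-17 − b·64 = 2154.27.
At (196, 67): z = −2.0 − 23.5 + 2154.27 = 2128.8 ft.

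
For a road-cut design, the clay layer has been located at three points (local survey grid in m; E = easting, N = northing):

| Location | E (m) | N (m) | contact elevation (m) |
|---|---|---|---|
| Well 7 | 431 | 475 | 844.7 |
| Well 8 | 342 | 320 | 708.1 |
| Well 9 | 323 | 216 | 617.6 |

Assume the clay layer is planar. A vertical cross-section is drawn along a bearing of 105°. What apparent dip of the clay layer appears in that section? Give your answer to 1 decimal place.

Let the plane be z = a·E + b·N + c.
Well 8−Well 7: −89a − 155b = −136.6;  Well 9−Well 7: −108a − 259b = −227.1.
Solving gives a = 0.02835, b = 0.86501.
Unit vector along 105° is (sin 105°, cos 105°) = (0.9659, -0.2588).
Slope in that direction = a·(0.9659) + b·(-0.2588) = −0.19650.
Apparent dip = arctan|0.19650| = 11.1° (true dip is 40.9°, so apparent ≤ true as expected).

11.1°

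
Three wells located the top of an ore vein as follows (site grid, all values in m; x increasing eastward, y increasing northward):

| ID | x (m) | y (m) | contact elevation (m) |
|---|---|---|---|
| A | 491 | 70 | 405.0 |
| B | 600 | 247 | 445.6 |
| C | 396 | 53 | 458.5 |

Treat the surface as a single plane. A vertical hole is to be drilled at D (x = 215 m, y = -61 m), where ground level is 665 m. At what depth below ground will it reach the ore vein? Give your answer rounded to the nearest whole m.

Let the plane be z = a·x + b·y + c.
B−A: 109a + 177b = 40.6;  C−A: −95a − 17b = 53.5.
Solving gives a = −0.67903, b = 0.64754.
Then c = 405 − a·491 − b·70 = 693.08.
At (215, -61): z_contact = −146.0 − 39.5 + 693.08 = 507.6 m.
Depth below ground = 665 − 507.6 = 157 m.

157 m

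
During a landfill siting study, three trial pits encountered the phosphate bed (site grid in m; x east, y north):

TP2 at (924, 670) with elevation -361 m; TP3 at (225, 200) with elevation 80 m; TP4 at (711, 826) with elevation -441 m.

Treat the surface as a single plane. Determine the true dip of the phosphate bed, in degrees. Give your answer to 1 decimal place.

36.2°

Let the plane be z = a·x + b·y + c.
TP3−TP2: −699a − 470b = 441;  TP4−TP2: −213a + 156b = −80.
Solving gives a = −0.14915, b = −0.71647.
Gradient magnitude |∇z| = √(a² + b²) = √(0.02225 + 0.51333) = 0.73183.
True dip = arctan(0.73183) = 36.2°, dipping toward NNE (azimuth ≈ 012°).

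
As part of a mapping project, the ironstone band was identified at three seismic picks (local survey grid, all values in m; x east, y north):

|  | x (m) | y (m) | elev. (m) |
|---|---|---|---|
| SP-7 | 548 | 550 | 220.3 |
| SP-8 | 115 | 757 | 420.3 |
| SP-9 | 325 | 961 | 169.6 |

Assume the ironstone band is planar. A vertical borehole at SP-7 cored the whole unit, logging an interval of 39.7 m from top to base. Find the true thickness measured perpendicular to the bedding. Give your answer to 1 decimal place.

Let the plane be z = a·x + b·y + c.
SP-8−SP-7: −433a + 207b = 200;  SP-9−SP-7: −223a + 411b = −50.7.
Solving gives a = −0.70329, b = −0.50495.
|∇z| = √(a²+b²) = 0.86579, so dip δ = arctan(0.86579) = 40.89°.
True thickness = vertical thickness × cos δ = 39.7 × cos 40.89° = 30.0 m.

30.0 m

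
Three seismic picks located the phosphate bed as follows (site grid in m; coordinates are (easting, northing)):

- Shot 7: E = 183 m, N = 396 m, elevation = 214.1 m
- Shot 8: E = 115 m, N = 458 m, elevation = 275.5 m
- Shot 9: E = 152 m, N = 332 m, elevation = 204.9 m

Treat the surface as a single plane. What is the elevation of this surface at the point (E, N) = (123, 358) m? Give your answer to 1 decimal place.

Two edge vectors: Shot 7→Shot 8 = (-68, 62, 61.4), Shot 7→Shot 9 = (-31, -64, -9.2).
Normal n = (Shot 7→Shot 8) × (Shot 7→Shot 9) = (3359.2, -2529, 6274).
So ∂z/∂E = −n_x/n_z = −0.53542 and ∂z/∂N = −n_y/n_z = 0.40309.
Intercept c from Shot 7: 214.1 + 97.98 − 159.62 = 152.46.
At (123, 358): z = −65.9 + 144.3 + 152.46 = 230.9 m.

230.9 m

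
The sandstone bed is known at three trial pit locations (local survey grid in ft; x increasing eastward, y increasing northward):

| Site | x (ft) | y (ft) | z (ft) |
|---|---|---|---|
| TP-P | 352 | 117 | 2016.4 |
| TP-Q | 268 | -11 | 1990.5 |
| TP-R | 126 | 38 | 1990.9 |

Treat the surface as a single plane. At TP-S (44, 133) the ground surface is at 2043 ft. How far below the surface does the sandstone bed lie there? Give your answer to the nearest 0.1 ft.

40.8 ft

Two edge vectors: TP-P→TP-Q = (-84, -128, -25.9), TP-P→TP-R = (-226, -79, -25.5).
Normal n = (TP-P→TP-Q) × (TP-P→TP-R) = (1217.9, 3711.4, -22292).
So ∂z/∂x = −n_x/n_z = 0.05463 and ∂z/∂y = −n_y/n_z = 0.16649.
Intercept c from TP-P: 2016.4 − 19.23 − 19.48 = 1977.69.
At (44, 133): z_contact = 2.40 + 22.14 + 1977.69 = 2002.24 ft.
Depth below ground = 2043 − 2002.24 = 40.8 ft.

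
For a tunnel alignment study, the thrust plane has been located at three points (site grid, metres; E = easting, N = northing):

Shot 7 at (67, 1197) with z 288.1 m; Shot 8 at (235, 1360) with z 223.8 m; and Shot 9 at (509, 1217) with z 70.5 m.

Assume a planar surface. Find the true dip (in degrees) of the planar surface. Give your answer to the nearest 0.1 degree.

Two edge vectors: Shot 7→Shot 8 = (168, 163, -64.3), Shot 7→Shot 9 = (442, 20, -217.6).
Normal n = (Shot 7→Shot 8) × (Shot 7→Shot 9) = (-34182.8, 8136.2, -68686).
So ∂z/∂E = −n_x/n_z = −0.49767 and ∂z/∂N = −n_y/n_z = 0.11845.
Gradient magnitude |∇z| = √(a² + b²) = √(0.24767 + 0.01403) = 0.51157.
True dip = arctan(0.51157) = 27.1°, dipping toward ESE (azimuth ≈ 103°).

27.1°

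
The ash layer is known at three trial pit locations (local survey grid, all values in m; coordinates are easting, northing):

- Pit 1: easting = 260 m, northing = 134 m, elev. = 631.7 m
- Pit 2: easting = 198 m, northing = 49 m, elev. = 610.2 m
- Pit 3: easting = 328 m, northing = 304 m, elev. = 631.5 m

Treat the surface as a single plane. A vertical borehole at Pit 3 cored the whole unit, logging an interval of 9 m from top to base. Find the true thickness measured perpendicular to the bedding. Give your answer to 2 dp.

6.92 m

Two edge vectors: Pit 1→Pit 2 = (-62, -85, -21.5), Pit 1→Pit 3 = (68, 170, -0.2).
Normal n = (Pit 1→Pit 2) × (Pit 1→Pit 3) = (3672, -1474.4, -4760).
So ∂z/∂easting = −n_x/n_z = 0.77143 and ∂z/∂northing = −n_y/n_z = −0.30975.
|∇z| = √(a²+b²) = 0.83129, so dip δ = arctan(0.83129) = 39.74°.
True thickness = vertical thickness × cos δ = 9 × cos 39.74° = 6.92 m.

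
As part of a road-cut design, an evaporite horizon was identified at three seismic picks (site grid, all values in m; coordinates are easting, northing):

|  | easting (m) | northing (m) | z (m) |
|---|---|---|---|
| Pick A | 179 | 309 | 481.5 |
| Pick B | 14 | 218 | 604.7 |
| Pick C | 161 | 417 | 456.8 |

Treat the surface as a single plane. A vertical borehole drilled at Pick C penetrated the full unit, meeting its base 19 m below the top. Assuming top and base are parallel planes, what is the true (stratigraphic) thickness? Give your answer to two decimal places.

15.90 m

Let the plane be z = a·easting + b·northing + c.
Pick B−Pick A: −165a − 91b = 123.2;  Pick C−Pick A: −18a + 108b = −24.7.
Solving gives a = −0.56830, b = −0.32342.
|∇z| = √(a²+b²) = 0.65388, so dip δ = arctan(0.65388) = 33.18°.
True thickness = vertical thickness × cos δ = 19 × cos 33.18° = 15.90 m.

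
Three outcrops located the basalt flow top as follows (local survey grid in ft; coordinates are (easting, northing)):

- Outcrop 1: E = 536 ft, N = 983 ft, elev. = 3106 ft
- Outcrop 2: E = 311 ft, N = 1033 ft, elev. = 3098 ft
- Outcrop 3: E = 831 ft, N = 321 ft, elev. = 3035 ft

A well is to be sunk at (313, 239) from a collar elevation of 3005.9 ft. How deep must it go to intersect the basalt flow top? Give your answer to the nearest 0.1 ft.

16.2 ft

Let the plane be z = a·E + b·N + c.
Outcrop 2−Outcrop 1: −225a + 50b = −8;  Outcrop 3−Outcrop 1: 295a − 662b = −71.
Solving gives a = 0.065917, b = 0.136624.
Then c = 3106 − a·536 − b·983 = 2936.37.
At (313, 239): z_contact = 20.63 + 32.65 + 2936.37 = 2989.65 ft.
Depth below ground = 3005.9 − 2989.65 = 16.2 ft.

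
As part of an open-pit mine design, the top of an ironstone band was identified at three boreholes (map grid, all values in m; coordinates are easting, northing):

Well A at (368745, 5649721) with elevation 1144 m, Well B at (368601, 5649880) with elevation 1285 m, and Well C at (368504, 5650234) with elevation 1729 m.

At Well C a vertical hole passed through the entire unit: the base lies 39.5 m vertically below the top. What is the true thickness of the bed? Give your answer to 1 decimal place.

Two edge vectors: Well A→Well B = (-144, 159, 141), Well A→Well C = (-241, 513, 585).
Normal n = (Well A→Well B) × (Well A→Well C) = (20682, 50259, -35553).
So ∂z/∂easting = −n_x/n_z = 0.58172 and ∂z/∂northing = −n_y/n_z = 1.41364.
|∇z| = √(a²+b²) = 1.52865, so dip δ = arctan(1.52865) = 56.81°.
True thickness = vertical thickness × cos δ = 39.5 × cos 56.81° = 21.6 m.

21.6 m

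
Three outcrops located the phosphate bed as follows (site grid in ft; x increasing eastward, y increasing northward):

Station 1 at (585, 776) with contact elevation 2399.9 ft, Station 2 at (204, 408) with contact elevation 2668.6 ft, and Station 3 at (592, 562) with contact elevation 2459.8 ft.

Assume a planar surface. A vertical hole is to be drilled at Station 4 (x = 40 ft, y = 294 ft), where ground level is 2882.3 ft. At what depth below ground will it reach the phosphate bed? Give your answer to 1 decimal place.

Two edge vectors: Station 1→Station 2 = (-381, -368, 268.7), Station 1→Station 3 = (7, -214, 59.9).
Normal n = (Station 1→Station 2) × (Station 1→Station 3) = (35458.6, 24702.8, 84110).
So ∂z/∂x = −n_x/n_z = −0.42157 and ∂z/∂y = −n_y/n_z = −0.29370.
Intercept c from Station 1: 2399.9 + 246.62 + 227.91 = 2874.43.
At (40, 294): z_contact = −16.86 − 86.35 + 2874.43 = 2771.22 ft.
Depth below ground = 2882.3 − 2771.22 = 111.1 ft.

111.1 ft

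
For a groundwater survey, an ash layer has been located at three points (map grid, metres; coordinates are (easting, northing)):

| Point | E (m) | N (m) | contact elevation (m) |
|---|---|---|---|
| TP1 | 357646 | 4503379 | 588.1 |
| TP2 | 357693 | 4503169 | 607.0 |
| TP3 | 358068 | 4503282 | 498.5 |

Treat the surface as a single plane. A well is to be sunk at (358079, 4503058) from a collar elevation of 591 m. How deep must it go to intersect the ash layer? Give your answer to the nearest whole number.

Let the plane be z = a·E + b·N + c.
TP2−TP1: 47a − 210b = 18.9;  TP3−TP1: 422a − 97b = −89.6.
Solving gives a = −0.24564661, b = −0.14497805.
Then c = 588.1 − a·357646 − b·4503379 = 741333.74.
At (358079, 4503058): z_contact = −87960.9 − 652844.6 + 741333.74 = 528.3 m.
Depth below ground = 591 − 528.3 = 63 m.

63 m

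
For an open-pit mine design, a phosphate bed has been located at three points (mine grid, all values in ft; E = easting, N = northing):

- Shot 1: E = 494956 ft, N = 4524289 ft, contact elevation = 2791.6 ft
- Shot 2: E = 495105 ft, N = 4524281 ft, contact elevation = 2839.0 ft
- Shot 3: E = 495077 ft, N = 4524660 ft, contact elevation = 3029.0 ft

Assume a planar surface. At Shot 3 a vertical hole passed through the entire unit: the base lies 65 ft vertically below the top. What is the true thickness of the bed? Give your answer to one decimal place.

Two edge vectors: Shot 1→Shot 2 = (149, -8, 47.4), Shot 1→Shot 3 = (121, 371, 237.4).
Normal n = (Shot 1→Shot 2) × (Shot 1→Shot 3) = (-19484.6, -29637.2, 56247).
So ∂z/∂E = −n_x/n_z = 0.34641 and ∂z/∂N = −n_y/n_z = 0.52691.
|∇z| = √(a²+b²) = 0.63058, so dip δ = arctan(0.63058) = 32.23°.
True thickness = vertical thickness × cos δ = 65 × cos 32.23° = 55.0 ft.

55.0 ft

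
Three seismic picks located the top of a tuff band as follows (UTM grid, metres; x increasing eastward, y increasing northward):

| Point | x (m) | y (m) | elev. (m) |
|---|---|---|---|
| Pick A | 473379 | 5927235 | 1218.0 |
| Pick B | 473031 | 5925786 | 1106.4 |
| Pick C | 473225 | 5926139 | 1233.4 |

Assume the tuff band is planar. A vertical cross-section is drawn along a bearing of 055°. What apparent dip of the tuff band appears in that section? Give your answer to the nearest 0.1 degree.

33.7°

Two edge vectors: Pick A→Pick B = (-348, -1449, -111.6), Pick A→Pick C = (-154, -1096, 15.4).
Normal n = (Pick A→Pick B) × (Pick A→Pick C) = (-144628.2, 22545.6, 158262).
So ∂z/∂x = −n_x/n_z = 0.91385 and ∂z/∂y = −n_y/n_z = −0.14246.
Unit vector along 055° is (sin 55°, cos 55°) = (0.8192, 0.5736).
Slope in that direction = a·(0.8192) + b·(0.5736) = 0.66687.
Apparent dip = arctan|0.66687| = 33.7° (true dip is 42.8°, so apparent ≤ true as expected).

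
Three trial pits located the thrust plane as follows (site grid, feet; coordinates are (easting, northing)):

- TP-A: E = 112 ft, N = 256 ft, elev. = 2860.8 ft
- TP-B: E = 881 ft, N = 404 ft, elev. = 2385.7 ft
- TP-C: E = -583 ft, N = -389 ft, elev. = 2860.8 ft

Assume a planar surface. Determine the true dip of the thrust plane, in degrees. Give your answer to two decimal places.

48.89°

Let the plane be z = a·E + b·N + c.
TP-B−TP-A: 769a + 148b = −475.1;  TP-C−TP-A: −695a − 645b = 0.
Solving gives a = −0.77946, b = 0.83988.
Gradient magnitude |∇z| = √(a² + b²) = √(0.60755 + 0.70540) = 1.14584.
True dip = arctan(1.14584) = 48.89°, dipping toward SE (azimuth ≈ 137°).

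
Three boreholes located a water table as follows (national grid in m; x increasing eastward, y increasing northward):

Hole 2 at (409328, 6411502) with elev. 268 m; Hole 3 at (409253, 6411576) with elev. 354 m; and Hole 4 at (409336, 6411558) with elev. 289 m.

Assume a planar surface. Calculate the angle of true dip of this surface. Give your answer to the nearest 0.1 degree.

39.6°

Let the plane be z = a·x + b·y + c.
Hole 3−Hole 2: −75a + 74b = 86;  Hole 4−Hole 2: 8a + 56b = 21.
Solving gives a = −0.68072, b = 0.47225.
Gradient magnitude |∇z| = √(a² + b²) = √(0.46338 + 0.22302) = 0.82849.
True dip = arctan(0.82849) = 39.6°, dipping toward SE (azimuth ≈ 125°).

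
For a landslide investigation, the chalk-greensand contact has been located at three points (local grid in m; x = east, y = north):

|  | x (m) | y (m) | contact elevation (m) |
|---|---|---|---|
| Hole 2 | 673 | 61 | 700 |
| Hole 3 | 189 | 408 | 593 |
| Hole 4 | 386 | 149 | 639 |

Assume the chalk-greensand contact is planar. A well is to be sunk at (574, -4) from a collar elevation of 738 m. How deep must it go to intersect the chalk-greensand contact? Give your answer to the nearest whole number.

Let the plane be z = a·x + b·y + c.
Hole 3−Hole 2: −484a + 347b = −107;  Hole 4−Hole 2: −287a + 88b = −61.
Solving gives a = 0.20617, b = −0.02079.
Then c = 700 − a·673 − b·61 = 562.52.
At (574, -4): z_contact = 118.3 + 0.1 + 562.52 = 680.9 m.
Depth below ground = 738 − 680.9 = 57 m.

57 m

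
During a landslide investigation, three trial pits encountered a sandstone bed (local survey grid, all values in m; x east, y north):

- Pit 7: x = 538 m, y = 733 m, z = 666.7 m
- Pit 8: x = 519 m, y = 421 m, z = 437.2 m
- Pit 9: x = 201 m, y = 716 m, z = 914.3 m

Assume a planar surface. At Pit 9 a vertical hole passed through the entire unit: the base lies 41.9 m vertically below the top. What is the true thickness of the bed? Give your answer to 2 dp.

28.17 m

Let the plane be z = a·x + b·y + c.
Pit 8−Pit 7: −19a − 312b = −229.5;  Pit 9−Pit 7: −337a − 17b = 247.6.
Solving gives a = −0.77420, b = 0.78272.
|∇z| = √(a²+b²) = 1.10093, so dip δ = arctan(1.10093) = 47.75°.
True thickness = vertical thickness × cos δ = 41.9 × cos 47.75° = 28.17 m.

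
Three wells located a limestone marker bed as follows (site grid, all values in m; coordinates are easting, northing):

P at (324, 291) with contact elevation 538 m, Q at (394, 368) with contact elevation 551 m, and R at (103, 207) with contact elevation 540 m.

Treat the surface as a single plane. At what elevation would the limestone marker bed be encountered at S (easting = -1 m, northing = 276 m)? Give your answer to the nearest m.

570 m

Let the plane be z = a·easting + b·northing + c.
Q−P: 70a + 77b = 13;  R−P: −221a − 84b = 2.
Solving gives a = −0.11188, b = 0.27054.
Then c = 538 − a·324 − b·291 = 495.52.
At (-1, 276): z = 0.1 + 74.7 + 495.52 = 570.3 m.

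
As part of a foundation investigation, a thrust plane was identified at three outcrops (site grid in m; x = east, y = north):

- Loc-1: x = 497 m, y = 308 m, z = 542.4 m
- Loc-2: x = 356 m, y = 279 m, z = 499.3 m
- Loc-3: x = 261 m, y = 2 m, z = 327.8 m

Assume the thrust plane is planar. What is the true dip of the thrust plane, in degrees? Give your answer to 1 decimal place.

Two edge vectors: Loc-1→Loc-2 = (-141, -29, -43.1), Loc-1→Loc-3 = (-236, -306, -214.6).
Normal n = (Loc-1→Loc-2) × (Loc-1→Loc-3) = (-6965.2, -20087, 36302).
So ∂z/∂x = −n_x/n_z = 0.19187 and ∂z/∂y = −n_y/n_z = 0.55333.
Gradient magnitude |∇z| = √(a² + b²) = √(0.03681 + 0.30617) = 0.58565.
True dip = arctan(0.58565) = 30.4°, dipping toward SSW (azimuth ≈ 199°).

30.4°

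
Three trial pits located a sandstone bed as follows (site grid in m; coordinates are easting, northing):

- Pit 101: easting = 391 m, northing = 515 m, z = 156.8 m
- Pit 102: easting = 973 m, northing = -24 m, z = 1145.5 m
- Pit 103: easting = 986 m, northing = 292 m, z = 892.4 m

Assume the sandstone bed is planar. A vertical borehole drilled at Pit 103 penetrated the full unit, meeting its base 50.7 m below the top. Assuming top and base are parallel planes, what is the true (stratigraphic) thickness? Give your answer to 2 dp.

31.73 m

Two edge vectors: Pit 101→Pit 102 = (582, -539, 988.7), Pit 101→Pit 103 = (595, -223, 735.6).
Normal n = (Pit 101→Pit 102) × (Pit 101→Pit 103) = (-176008.3, 160157.3, 190919).
So ∂z/∂easting = −n_x/n_z = 0.92190 and ∂z/∂northing = −n_y/n_z = −0.83888.
|∇z| = √(a²+b²) = 1.24644, so dip δ = arctan(1.24644) = 51.26°.
True thickness = vertical thickness × cos δ = 50.7 × cos 51.26° = 31.73 m.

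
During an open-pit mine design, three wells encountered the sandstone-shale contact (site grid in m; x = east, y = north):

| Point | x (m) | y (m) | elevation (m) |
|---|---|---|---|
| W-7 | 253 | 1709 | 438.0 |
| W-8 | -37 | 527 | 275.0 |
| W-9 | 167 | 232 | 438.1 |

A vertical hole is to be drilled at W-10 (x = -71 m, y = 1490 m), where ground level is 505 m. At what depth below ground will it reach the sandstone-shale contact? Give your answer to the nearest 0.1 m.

Let the plane be z = a·x + b·y + c.
W-8−W-7: −290a − 1182b = −163;  W-9−W-7: −86a − 1477b = 0.1.
Solving gives a = 0.737329, b = −0.043000.
Then c = 438 − a·253 − b·1709 = 324.94.
At (-71, 1490): z_contact = −52.35 − 64.07 + 324.94 = 208.52 m.
Depth below ground = 505 − 208.52 = 296.5 m.

296.5 m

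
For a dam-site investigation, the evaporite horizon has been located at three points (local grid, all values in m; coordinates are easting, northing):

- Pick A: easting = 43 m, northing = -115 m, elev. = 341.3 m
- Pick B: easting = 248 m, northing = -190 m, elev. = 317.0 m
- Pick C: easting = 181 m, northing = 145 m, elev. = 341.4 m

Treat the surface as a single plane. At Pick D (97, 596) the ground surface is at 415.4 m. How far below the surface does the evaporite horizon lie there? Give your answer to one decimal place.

Two edge vectors: Pick A→Pick B = (205, -75, -24.3), Pick A→Pick C = (138, 260, 0.1).
Normal n = (Pick A→Pick B) × (Pick A→Pick C) = (6310.5, -3373.9, 63650).
So ∂z/∂easting = −n_x/n_z = −0.09914 and ∂z/∂northing = −n_y/n_z = 0.05301.
Intercept c from Pick A: 341.3 + 4.26 + 6.10 = 351.66.
At (97, 596): z_contact = −9.62 + 31.59 + 351.66 = 373.63 m.
Depth below ground = 415.4 − 373.63 = 41.8 m.

41.8 m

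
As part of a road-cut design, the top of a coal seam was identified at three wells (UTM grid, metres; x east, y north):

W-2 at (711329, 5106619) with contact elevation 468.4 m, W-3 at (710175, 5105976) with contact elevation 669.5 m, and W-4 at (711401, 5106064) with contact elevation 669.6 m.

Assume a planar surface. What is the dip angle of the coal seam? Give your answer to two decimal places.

19.80°

Let the plane be z = a·x + b·y + c.
W-3−W-2: −1154a − 643b = 201.1;  W-4−W-2: 72a − 555b = 201.2.
Solving gives a = 0.02586, b = −0.35917.
Gradient magnitude |∇z| = √(a² + b²) = √(0.00067 + 0.12900) = 0.36010.
True dip = arctan(0.36010) = 19.80°, dipping toward N (azimuth ≈ 356°).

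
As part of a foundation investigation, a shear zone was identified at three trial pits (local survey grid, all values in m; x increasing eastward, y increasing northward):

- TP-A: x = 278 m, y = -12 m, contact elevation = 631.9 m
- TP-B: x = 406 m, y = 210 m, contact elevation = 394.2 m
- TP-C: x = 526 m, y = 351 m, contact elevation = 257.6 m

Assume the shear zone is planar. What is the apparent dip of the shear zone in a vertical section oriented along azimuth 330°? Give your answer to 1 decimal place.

Two edge vectors: TP-A→TP-B = (128, 222, -237.7), TP-A→TP-C = (248, 363, -374.3).
Normal n = (TP-A→TP-B) × (TP-A→TP-C) = (3190.5, -11039.2, -8592).
So ∂z/∂x = −n_x/n_z = 0.37133 and ∂z/∂y = −n_y/n_z = −1.28482.
Unit vector along 330° is (sin 330°, cos 330°) = (-0.5000, 0.8660).
Slope in that direction = a·(-0.5000) + b·(0.8660) = −1.29836.
Apparent dip = arctan|1.29836| = 52.4° (true dip is 53.2°, so apparent ≤ true as expected).

52.4°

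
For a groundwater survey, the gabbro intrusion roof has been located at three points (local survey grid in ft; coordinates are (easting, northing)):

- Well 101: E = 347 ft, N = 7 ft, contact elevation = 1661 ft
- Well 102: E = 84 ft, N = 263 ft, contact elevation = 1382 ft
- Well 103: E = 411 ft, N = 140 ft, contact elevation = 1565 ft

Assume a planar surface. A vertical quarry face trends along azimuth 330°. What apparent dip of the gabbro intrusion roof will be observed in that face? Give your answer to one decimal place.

40.3°

Two edge vectors: Well 101→Well 102 = (-263, 256, -279), Well 101→Well 103 = (64, 133, -96).
Normal n = (Well 101→Well 102) × (Well 101→Well 103) = (12531, -43104, -51363).
So ∂z/∂E = −n_x/n_z = 0.24397 and ∂z/∂N = −n_y/n_z = −0.83920.
Unit vector along 330° is (sin 330°, cos 330°) = (-0.5000, 0.8660).
Slope in that direction = a·(-0.5000) + b·(0.8660) = −0.84876.
Apparent dip = arctan|0.84876| = 40.3° (true dip is 41.2°, so apparent ≤ true as expected).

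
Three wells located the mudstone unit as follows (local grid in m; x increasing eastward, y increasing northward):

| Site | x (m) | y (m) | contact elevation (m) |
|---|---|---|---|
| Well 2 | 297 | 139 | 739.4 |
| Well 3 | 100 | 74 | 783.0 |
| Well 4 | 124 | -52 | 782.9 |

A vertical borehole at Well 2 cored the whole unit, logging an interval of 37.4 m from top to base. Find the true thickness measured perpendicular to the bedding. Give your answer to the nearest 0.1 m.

Two edge vectors: Well 2→Well 3 = (-197, -65, 43.6), Well 2→Well 4 = (-173, -191, 43.5).
Normal n = (Well 2→Well 3) × (Well 2→Well 4) = (5500.1, 1026.7, 26382).
So ∂z/∂x = −n_x/n_z = −0.20848 and ∂z/∂y = −n_y/n_z = −0.03892.
|∇z| = √(a²+b²) = 0.21208, so dip δ = arctan(0.21208) = 11.97°.
True thickness = vertical thickness × cos δ = 37.4 × cos 11.97° = 36.6 m.

36.6 m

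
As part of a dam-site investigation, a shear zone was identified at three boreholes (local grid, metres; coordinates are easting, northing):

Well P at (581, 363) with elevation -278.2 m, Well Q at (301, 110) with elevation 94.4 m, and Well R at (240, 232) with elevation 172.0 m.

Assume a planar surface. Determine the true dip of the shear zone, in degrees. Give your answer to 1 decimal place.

52.7°

Let the plane be z = a·easting + b·northing + c.
Well Q−Well P: −280a − 253b = 372.6;  Well R−Well P: −341a − 131b = 450.2.
Solving gives a = −1.31248, b = −0.02018.
Gradient magnitude |∇z| = √(a² + b²) = √(1.72261 + 0.00041) = 1.31264.
True dip = arctan(1.31264) = 52.7°, dipping toward E (azimuth ≈ 089°).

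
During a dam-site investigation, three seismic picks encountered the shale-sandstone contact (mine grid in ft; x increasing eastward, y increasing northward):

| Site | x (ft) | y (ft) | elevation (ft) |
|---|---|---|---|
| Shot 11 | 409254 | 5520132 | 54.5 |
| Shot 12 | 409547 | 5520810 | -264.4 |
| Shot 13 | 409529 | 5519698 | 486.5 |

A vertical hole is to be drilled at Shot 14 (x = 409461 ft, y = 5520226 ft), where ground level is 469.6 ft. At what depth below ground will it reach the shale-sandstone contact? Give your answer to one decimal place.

Two edge vectors: Shot 11→Shot 12 = (293, 678, -318.9), Shot 11→Shot 13 = (275, -434, 432).
Normal n = (Shot 11→Shot 12) × (Shot 11→Shot 13) = (154493.4, -214273.5, -313612).
So ∂z/∂x = −n_x/n_z = 0.492625920 and ∂z/∂y = −n_y/n_z = −0.683243945.
Intercept c from Shot 11: 54.5 − 201609.13 + 3771596.76 = 3570042.13.
At (409461, 5520226): z_contact = 201711.10 − 3771660.99 + 3570042.13 = 92.25 ft.
Depth below ground = 469.6 − 92.25 = 377.4 ft.

377.4 ft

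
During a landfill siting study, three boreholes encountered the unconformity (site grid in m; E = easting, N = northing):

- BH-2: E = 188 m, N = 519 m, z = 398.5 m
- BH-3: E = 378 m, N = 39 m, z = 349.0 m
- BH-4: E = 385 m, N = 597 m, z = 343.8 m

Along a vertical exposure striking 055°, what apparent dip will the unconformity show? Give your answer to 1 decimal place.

12.9°

Two edge vectors: BH-2→BH-3 = (190, -480, -49.5), BH-2→BH-4 = (197, 78, -54.7).
Normal n = (BH-2→BH-3) × (BH-2→BH-4) = (30117, 641.5, 109380).
So ∂z/∂E = −n_x/n_z = −0.27534 and ∂z/∂N = −n_y/n_z = −0.00586.
Unit vector along 055° is (sin 55°, cos 55°) = (0.8192, 0.5736).
Slope in that direction = a·(0.8192) + b·(0.5736) = −0.22891.
Apparent dip = arctan|0.22891| = 12.9° (true dip is 15.4°, so apparent ≤ true as expected).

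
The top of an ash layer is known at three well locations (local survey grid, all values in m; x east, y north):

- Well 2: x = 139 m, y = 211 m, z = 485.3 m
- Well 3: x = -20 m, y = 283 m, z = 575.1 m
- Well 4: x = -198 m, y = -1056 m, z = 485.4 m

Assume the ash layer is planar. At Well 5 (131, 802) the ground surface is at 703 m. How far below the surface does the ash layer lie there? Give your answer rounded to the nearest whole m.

134 m

Two edge vectors: Well 2→Well 3 = (-159, 72, 89.8), Well 2→Well 4 = (-337, -1267, 0.1).
Normal n = (Well 2→Well 3) × (Well 2→Well 4) = (113783.8, -30246.7, 225717).
So ∂z/∂x = −n_x/n_z = −0.50410 and ∂z/∂y = −n_y/n_z = 0.13400.
Intercept c from Well 2: 485.3 + 70.07 − 28.27 = 527.10.
At (131, 802): z_contact = −66.0 + 107.5 + 527.10 = 568.5 m.
Depth below ground = 703 − 568.5 = 134 m.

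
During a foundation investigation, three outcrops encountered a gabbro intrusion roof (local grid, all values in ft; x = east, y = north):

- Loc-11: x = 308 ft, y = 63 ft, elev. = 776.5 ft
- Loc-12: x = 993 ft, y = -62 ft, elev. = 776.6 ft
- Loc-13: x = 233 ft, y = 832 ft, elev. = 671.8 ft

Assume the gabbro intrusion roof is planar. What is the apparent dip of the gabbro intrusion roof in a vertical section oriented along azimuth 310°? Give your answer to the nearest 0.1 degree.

4.0°

Two edge vectors: Loc-11→Loc-12 = (685, -125, 0.1), Loc-11→Loc-13 = (-75, 769, -104.7).
Normal n = (Loc-11→Loc-12) × (Loc-11→Loc-13) = (13010.6, 71712, 517390).
So ∂z/∂x = −n_x/n_z = −0.02515 and ∂z/∂y = −n_y/n_z = −0.13860.
Unit vector along 310° is (sin 310°, cos 310°) = (-0.7660, 0.6428).
Slope in that direction = a·(-0.7660) + b·(0.6428) = −0.06983.
Apparent dip = arctan|0.06983| = 4.0° (true dip is 8.0°, so apparent ≤ true as expected).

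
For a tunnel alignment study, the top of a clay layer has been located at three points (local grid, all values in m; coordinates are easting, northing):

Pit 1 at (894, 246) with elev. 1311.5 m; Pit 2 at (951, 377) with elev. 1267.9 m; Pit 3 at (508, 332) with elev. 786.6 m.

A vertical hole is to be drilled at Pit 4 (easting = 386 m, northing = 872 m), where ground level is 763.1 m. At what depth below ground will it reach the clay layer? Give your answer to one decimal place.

574.6 m

Two edge vectors: Pit 1→Pit 2 = (57, 131, -43.6), Pit 1→Pit 3 = (-386, 86, -524.9).
Normal n = (Pit 1→Pit 2) × (Pit 1→Pit 3) = (-65012.3, 46748.9, 55468).
So ∂z/∂easting = −n_x/n_z = 1.17207 and ∂z/∂northing = −n_y/n_z = −0.84281.
Intercept c from Pit 1: 1311.5 − 1047.83 + 207.33 = 471.00.
At (386, 872): z_contact = 452.42 − 734.93 + 471.00 = 188.49 m.
Depth below ground = 763.1 − 188.49 = 574.6 m.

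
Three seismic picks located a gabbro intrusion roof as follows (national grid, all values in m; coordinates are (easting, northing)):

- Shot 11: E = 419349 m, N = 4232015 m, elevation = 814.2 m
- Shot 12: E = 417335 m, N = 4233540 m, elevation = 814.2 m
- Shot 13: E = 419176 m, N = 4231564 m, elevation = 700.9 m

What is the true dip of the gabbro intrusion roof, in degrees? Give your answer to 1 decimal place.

Let the plane be z = a·E + b·N + c.
Shot 12−Shot 11: −2014a + 1525b = 0;  Shot 13−Shot 11: −173a − 451b = −113.3.
Solving gives a = 0.14741, b = 0.19468.
Gradient magnitude |∇z| = √(a² + b²) = √(0.02173 + 0.03790) = 0.24419.
True dip = arctan(0.24419) = 13.7°, dipping toward SW (azimuth ≈ 217°).

13.7°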